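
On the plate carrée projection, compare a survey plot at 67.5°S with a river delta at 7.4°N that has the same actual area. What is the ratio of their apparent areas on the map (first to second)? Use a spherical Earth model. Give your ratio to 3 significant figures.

In the plate carrée (x = Rλ, y = Rφ), meridians are true-scale (h = 1) and parallels are stretched by k = sec φ.
Areal scale at 67.5°: h·k = 1.000 × 2.613 = 2.613.
Areal scale at 7.4°: h·k = 1.000 × 1.008 = 1.008.
Ratio = 2.613/1.008 ≈ 2.59.

2.59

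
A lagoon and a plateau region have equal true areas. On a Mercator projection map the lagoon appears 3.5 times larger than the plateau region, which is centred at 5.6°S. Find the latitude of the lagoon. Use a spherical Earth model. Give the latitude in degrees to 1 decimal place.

For equal true areas on Mercator, apparent areas scale as sec²φ, so the ratio is cos²φ₂ / cos²φ₁.
cos²φ₂ / cos²φ₁ = 3.5  ⇒  cos φ₁ = cos 5.6° / √3.5 = 0.9952/1.871 = 0.5320.
φ₁ = arccos(0.5320) ≈ 57.9°.

57.9°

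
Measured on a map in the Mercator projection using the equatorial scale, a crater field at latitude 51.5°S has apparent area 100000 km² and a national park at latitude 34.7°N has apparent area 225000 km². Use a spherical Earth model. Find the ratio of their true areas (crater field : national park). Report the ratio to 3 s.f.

0.255

On Mercator the areal scale is sec²φ, so true area = apparent × cos²φ.
True area of crater field: 100000 × cos²(51.5°) = 100000 × 0.3875 = 38750 km².
True area of national park: 225000 × cos²(34.7°) = 225000 × 0.6759 = 152100 km².
Ratio = 38750 / 152100 ≈ 0.255.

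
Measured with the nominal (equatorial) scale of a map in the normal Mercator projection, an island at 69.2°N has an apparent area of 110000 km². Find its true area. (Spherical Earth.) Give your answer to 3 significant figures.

13900 km²

Mercator is conformal, so the point scale is isotropic: h = k = sec φ = 1/cos φ.
Areal scale = k² = sec²φ = 1/cos²(69.2°) = 1/0.3551² = 7.930.
True area = apparent / (areal scale) = 110000 / 7.930 ≈ 13900 km².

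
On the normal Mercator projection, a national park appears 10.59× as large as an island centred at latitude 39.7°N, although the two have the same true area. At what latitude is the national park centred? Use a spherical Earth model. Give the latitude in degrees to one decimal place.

For equal true areas on Mercator, apparent areas scale as sec²φ, so the ratio is cos²φ₂ / cos²φ₁.
cos²φ₂ / cos²φ₁ = 10.59  ⇒  cos φ₁ = cos 39.7° / √10.59 = 0.7694/3.254 = 0.2364.
φ₁ = arccos(0.2364) ≈ 76.3°.

76.3°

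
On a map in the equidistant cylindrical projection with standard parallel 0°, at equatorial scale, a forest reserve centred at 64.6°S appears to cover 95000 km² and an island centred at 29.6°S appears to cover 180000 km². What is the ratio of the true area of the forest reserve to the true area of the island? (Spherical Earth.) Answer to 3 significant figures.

0.260

On the plate carrée, areal scale = h·k = 1 × sec φ, so true area = apparent × cos φ.
True area of forest reserve: 95000 × cos(64.6°) = 95000 × 0.4289 = 40750 km².
True area of island: 180000 × cos(29.6°) = 180000 × 0.8695 = 156500 km².
Ratio = 40750 / 156500 ≈ 0.260.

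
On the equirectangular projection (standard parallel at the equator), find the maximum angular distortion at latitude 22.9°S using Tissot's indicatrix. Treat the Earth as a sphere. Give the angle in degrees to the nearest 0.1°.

4.7°

In the plate carrée (x = Rλ, y = Rφ), meridians are true-scale (h = 1) and parallels are stretched by k = sec φ.
At 22.9°: h = 1.000, k = 1.086; principal scales a = 1.086, b = 1.000.
sin(ω/2) = (a − b)/(a + b) = 0.08556/2.086 = 0.04102, so ω = 2 arcsin(0.04102) ≈ 4.7°.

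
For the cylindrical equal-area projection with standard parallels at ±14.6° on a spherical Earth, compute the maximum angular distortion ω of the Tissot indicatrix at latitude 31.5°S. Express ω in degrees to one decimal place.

Cylindrical equal-area (φ₀ = 14.6°): h = cos φ / cos 14.6° along meridians, k = cos 14.6° / cos φ along parallels; h·k = 1.
At 31.5°: h = 0.8811, k = 1.135; principal scales a = 1.135, b = 0.8811.
sin(ω/2) = (a − b)/(a + b) = 0.2539/2.016 = 0.1259, so ω = 2 arcsin(0.1259) ≈ 14.5°.

14.5°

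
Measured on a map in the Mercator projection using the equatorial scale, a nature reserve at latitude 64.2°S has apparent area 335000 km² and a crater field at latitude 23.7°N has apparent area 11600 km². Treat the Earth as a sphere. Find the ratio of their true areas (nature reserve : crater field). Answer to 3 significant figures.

Since Mercator area scale is 1/cos²φ, the true area equals the apparent area multiplied by cos²φ.
True area of nature reserve: 335000 × cos²(64.2°) = 335000 × 0.1894 = 63460 km².
True area of crater field: 11600 × cos²(23.7°) = 11600 × 0.8384 = 9726 km².
Ratio = 63460 / 9726 ≈ 6.52.

6.52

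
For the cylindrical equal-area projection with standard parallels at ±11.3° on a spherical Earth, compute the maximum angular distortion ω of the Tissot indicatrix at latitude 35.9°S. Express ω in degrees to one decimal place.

A cylindrical equal-area projection with standard parallel φ₀ has meridian scale h = cos φ / cos φ₀ and parallel scale k = cos φ₀ / cos φ (so areas are preserved, h·k = 1).
At 35.9°: h = 0.8261, k = 1.211; principal scales a = 1.211, b = 0.8261.
sin(ω/2) = (a − b)/(a + b) = 0.3845/2.037 = 0.1888, so ω = 2 arcsin(0.1888) ≈ 21.8°.

21.8°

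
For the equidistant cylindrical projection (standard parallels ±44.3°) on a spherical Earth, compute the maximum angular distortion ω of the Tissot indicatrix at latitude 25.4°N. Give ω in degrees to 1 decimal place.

13.3°

With standard parallel φ₀ = 44.3°, the equirectangular projection gives x = Rλ cos φ₀, y = Rφ, so h = 1 and k = cos 44.3° / cos φ.
At 25.4°: h = 1.000, k = 0.7923; principal scales a = 1.000, b = 0.7923.
sin(ω/2) = (a − b)/(a + b) = 0.2077/1.792 = 0.1159, so ω = 2 arcsin(0.1159) ≈ 13.3°.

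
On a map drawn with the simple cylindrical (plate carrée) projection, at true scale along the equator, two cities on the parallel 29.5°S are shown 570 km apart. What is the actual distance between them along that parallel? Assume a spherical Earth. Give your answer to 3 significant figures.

In the plate carrée (x = Rλ, y = Rφ), meridians are true-scale (h = 1) and parallels are stretched by k = sec φ.
Along the parallel at 29.5°, map distances are exaggerated by k = sec 29.5° = 1.149.
True distance = 570 / 1.149 = 570 × cos 29.5° ≈ 496 km.

496 km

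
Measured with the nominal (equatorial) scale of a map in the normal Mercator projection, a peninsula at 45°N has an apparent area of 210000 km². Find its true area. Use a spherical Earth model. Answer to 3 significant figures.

Mercator is conformal, so the point scale is isotropic: h = k = sec φ = 1/cos φ.
Areal scale = k² = sec²φ = 1/cos²(45°) = 1/0.7071² = 2.000.
True area = apparent / (areal scale) = 210000 / 2.000 ≈ 105000 km².

105000 km²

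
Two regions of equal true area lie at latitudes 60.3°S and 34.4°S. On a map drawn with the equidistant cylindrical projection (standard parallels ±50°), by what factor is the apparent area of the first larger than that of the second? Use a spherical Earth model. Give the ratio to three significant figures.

1.67

With standard parallel φ₀ = 50°, the equirectangular projection gives x = Rλ cos φ₀, y = Rφ, so h = 1 and k = cos 50° / cos φ.
Areal scale at 60.3°: h·k = 1.000 × 1.297 = 1.297.
Areal scale at 34.4°: h·k = 1.000 × 0.7790 = 0.7790.
Ratio = 1.297/0.7790 ≈ 1.67.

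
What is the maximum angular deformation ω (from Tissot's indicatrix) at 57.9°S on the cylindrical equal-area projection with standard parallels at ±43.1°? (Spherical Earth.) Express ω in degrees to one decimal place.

35.8°

Cylindrical equal-area (φ₀ = 43.1°): h = cos φ / cos 43.1° along meridians, k = cos 43.1° / cos φ along parallels; h·k = 1.
At 57.9°: h = 0.7278, k = 1.374; principal scales a = 1.374, b = 0.7278.
sin(ω/2) = (a − b)/(a + b) = 0.6463/2.102 = 0.3075, so ω = 2 arcsin(0.3075) ≈ 35.8°.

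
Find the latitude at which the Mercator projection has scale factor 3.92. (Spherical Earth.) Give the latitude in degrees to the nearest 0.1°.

75.2°

Mercator scale is k = sec φ = 1/cos φ.
1/cos φ = 3.92  ⇒  cos φ = 0.2551  ⇒  φ = arccos(0.2551) ≈ 75.2°.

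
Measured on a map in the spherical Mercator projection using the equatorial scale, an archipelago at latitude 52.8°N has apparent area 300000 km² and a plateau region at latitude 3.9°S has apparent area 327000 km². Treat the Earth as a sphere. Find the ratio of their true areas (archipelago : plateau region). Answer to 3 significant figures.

0.337

Since Mercator area scale is 1/cos²φ, the true area equals the apparent area multiplied by cos²φ.
True area of archipelago: 300000 × cos²(52.8°) = 300000 × 0.3655 = 109700 km².
True area of plateau region: 327000 × cos²(3.9°) = 327000 × 0.9954 = 325500 km².
Ratio = 109700 / 325500 ≈ 0.337.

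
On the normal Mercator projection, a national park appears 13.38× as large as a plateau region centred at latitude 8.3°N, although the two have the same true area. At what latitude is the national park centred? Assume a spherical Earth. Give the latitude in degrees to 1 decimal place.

For equal true areas on Mercator, apparent areas scale as sec²φ, so the ratio is cos²φ₂ / cos²φ₁.
cos²φ₂ / cos²φ₁ = 13.38  ⇒  cos φ₁ = cos 8.3° / √13.38 = 0.9895/3.658 = 0.2705.
φ₁ = arccos(0.2705) ≈ 74.3°.

74.3°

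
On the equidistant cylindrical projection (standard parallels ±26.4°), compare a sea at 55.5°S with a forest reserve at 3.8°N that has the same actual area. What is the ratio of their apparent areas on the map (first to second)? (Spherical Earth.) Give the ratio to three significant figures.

1.76

In the equirectangular projection with standard parallel φ₀ = 26.4° (x = Rλ cos φ₀, y = Rφ), meridians are true-scale (h = 1) and the parallel scale is k = cos φ₀ / cos φ.
Areal scale at 55.5°: h·k = 1.000 × 1.581 = 1.581.
Areal scale at 3.8°: h·k = 1.000 × 0.8977 = 0.8977.
Ratio = 1.581/0.8977 ≈ 1.76.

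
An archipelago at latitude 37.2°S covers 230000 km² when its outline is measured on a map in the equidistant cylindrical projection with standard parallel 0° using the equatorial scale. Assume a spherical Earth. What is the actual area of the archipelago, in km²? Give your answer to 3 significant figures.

In the plate carrée (x = Rλ, y = Rφ), meridians are true-scale (h = 1) and parallels are stretched by k = sec φ.
Areal scale = h·k = 1 × sec φ; at 37.2°, h = 1.000, k = 1.255, so h·k = 1.255.
True area = apparent / (areal scale) = 230000 / 1.255 ≈ 183000 km².

183000 km²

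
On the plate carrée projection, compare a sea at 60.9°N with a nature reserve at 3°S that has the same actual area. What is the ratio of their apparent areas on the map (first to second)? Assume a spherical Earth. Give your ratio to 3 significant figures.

2.05

For the equirectangular projection with φ₀ = 0 (plate carrée), h = 1 along meridians and k = sec φ along parallels.
Areal scale at 60.9°: h·k = 1.000 × 2.056 = 2.056.
Areal scale at 3°: h·k = 1.000 × 1.001 = 1.001.
Ratio = 2.056/1.001 ≈ 2.05.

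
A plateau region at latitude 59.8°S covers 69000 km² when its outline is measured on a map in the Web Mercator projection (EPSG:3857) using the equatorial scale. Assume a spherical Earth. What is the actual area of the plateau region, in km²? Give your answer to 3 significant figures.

17500 km²

For Mercator, h = k = sec φ (a conformal cylindrical projection has a single point scale, 1/cos φ).
Areal scale = k² = sec²φ = 1/cos²(59.8°) = 1/0.5030² = 3.952.
True area = apparent / (areal scale) = 69000 / 3.952 ≈ 17500 km².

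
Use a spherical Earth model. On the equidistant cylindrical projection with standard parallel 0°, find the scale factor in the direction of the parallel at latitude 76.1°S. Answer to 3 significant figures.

4.16

In the plate carrée (x = Rλ, y = Rφ), meridians are true-scale (h = 1) and parallels are stretched by k = sec φ.
k = 1/cos 76.1° = 1/0.2402 = 4.163.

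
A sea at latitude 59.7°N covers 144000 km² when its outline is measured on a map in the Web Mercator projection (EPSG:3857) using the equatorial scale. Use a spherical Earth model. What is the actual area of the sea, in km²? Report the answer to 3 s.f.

36700 km²

The Mercator projection is conformal; its linear scale factor is the same in every direction and equals sec φ = 1/cos φ.
Areal scale = k² = sec²φ = 1/cos²(59.7°) = 1/0.5045² = 3.929.
True area = apparent / (areal scale) = 144000 / 3.929 ≈ 36700 km².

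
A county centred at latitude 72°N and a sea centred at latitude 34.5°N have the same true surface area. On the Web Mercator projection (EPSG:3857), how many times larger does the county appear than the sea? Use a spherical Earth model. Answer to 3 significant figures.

On Mercator, area is exaggerated by sec²φ = 1/cos²φ.
At 72°: sec²(72°) = 1/0.3090² = 10.47.
At 34.5°: sec²(34.5°) = 1/0.8241² = 1.472.
Ratio = 10.47/1.472 = cos²(34.5°)/cos²(72°) ≈ 7.11.

7.11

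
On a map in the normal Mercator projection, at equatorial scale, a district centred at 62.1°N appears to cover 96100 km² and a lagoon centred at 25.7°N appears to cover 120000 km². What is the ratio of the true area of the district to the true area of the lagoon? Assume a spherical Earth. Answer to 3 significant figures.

On Mercator the areal scale is sec²φ, so true area = apparent × cos²φ.
True area of district: 96100 × cos²(62.1°) = 96100 × 0.2190 = 21040 km².
True area of lagoon: 120000 × cos²(25.7°) = 120000 × 0.8119 = 97430 km².
Ratio = 21040 / 97430 ≈ 0.216.

0.216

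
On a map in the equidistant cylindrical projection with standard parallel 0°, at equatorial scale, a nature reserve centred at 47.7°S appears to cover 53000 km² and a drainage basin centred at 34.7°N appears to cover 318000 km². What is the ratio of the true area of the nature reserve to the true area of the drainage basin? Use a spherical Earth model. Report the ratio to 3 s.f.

On the plate carrée, areal scale = h·k = 1 × sec φ, so true area = apparent × cos φ.
True area of nature reserve: 53000 × cos(47.7°) = 53000 × 0.6730 = 35670 km².
True area of drainage basin: 318000 × cos(34.7°) = 318000 × 0.8221 = 261400 km².
Ratio = 35670 / 261400 ≈ 0.136.

0.136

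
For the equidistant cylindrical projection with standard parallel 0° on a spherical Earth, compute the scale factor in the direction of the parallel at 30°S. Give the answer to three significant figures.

1.15

In the plate carrée (x = Rλ, y = Rφ), meridians are true-scale (h = 1) and parallels are stretched by k = sec φ.
k = 1/cos 30° = 1/0.8660 = 1.155.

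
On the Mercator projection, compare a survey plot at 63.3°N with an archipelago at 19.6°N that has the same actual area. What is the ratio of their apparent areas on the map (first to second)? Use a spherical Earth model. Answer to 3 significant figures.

On Mercator, area is exaggerated by sec²φ = 1/cos²φ.
At 63.3°: sec²(63.3°) = 1/0.4493² = 4.953.
At 19.6°: sec²(19.6°) = 1/0.9421² = 1.127.
Ratio = 4.953/1.127 = cos²(19.6°)/cos²(63.3°) ≈ 4.40.

4.40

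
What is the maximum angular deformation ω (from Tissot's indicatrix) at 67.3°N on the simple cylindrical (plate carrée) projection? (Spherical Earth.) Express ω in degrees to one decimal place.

52.6°

For the equirectangular projection with φ₀ = 0 (plate carrée), h = 1 along meridians and k = sec φ along parallels.
At 67.3°: h = 1.000, k = 2.591; principal scales a = 2.591, b = 1.000.
sin(ω/2) = (a − b)/(a + b) = 1.591/3.591 = 0.4431, so ω = 2 arcsin(0.4431) ≈ 52.6°.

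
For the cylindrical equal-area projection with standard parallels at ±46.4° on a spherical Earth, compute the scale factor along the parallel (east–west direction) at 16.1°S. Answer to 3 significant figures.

0.718

Cylindrical equal-area (φ₀ = 46.4°): h = cos φ / cos 46.4° along meridians, k = cos 46.4° / cos φ along parallels; h·k = 1.
k = cos 46.4° / cos 16.1° = 0.6896/0.9608 = 0.7178.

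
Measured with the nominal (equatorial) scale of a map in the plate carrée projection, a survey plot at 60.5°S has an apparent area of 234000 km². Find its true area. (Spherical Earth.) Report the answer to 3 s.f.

115000 km²

Plate carrée maps x = Rλ, y = Rφ. The meridian scale is h = 1 and the parallel scale is k = 1/cos φ = sec φ.
Areal scale = h·k = 1 × sec φ; at 60.5°, h = 1.000, k = 2.031, so h·k = 2.031.
True area = apparent / (areal scale) = 234000 / 2.031 ≈ 115000 km².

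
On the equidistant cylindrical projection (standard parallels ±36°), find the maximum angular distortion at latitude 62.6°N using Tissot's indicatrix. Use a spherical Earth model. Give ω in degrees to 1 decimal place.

31.9°

In the equirectangular projection with standard parallel φ₀ = 36° (x = Rλ cos φ₀, y = Rφ), meridians are true-scale (h = 1) and the parallel scale is k = cos φ₀ / cos φ.
At 62.6°: h = 1.000, k = 1.758; principal scales a = 1.758, b = 1.000.
sin(ω/2) = (a − b)/(a + b) = 0.7580/2.758 = 0.2748, so ω = 2 arcsin(0.2748) ≈ 31.9°.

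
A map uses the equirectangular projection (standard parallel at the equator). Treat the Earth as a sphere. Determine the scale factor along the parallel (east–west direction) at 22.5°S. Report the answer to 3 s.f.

In the plate carrée (x = Rλ, y = Rφ), meridians are true-scale (h = 1) and parallels are stretched by k = sec φ.
k = 1/cos 22.5° = 1/0.9239 = 1.082.

1.08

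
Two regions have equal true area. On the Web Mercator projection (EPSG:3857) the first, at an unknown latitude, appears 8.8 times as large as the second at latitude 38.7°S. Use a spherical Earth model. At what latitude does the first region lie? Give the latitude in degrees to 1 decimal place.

For equal true areas on Mercator, apparent areas scale as sec²φ, so the ratio is cos²φ₂ / cos²φ₁.
cos²φ₂ / cos²φ₁ = 8.8  ⇒  cos φ₁ = cos 38.7° / √8.8 = 0.7804/2.966 = 0.2631.
φ₁ = arccos(0.2631) ≈ 74.7°.

74.7°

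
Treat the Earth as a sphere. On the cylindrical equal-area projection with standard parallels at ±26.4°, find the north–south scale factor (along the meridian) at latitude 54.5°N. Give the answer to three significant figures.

For cylindrical equal-area with standard parallel φ₀, h = cos φ / cos φ₀ and k = cos φ₀ / cos φ, so h·k = 1.
h = cos 54.5° / cos 26.4° = 0.5807/0.8957 = 0.6483.

0.648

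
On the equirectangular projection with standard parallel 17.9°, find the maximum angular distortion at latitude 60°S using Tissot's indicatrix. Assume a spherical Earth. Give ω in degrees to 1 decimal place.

36.3°

In the equirectangular projection with standard parallel φ₀ = 17.9° (x = Rλ cos φ₀, y = Rφ), meridians are true-scale (h = 1) and the parallel scale is k = cos φ₀ / cos φ.
At 60°: h = 1.000, k = 1.903; principal scales a = 1.903, b = 1.000.
sin(ω/2) = (a − b)/(a + b) = 0.9032/2.903 = 0.3111, so ω = 2 arcsin(0.3111) ≈ 36.3°.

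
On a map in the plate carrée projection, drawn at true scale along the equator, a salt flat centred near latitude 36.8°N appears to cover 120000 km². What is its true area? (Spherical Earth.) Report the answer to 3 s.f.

96100 km²

In the plate carrée (x = Rλ, y = Rφ), meridians are true-scale (h = 1) and parallels are stretched by k = sec φ.
Areal scale = h·k = 1 × sec φ; at 36.8°, h = 1.000, k = 1.249, so h·k = 1.249.
True area = apparent / (areal scale) = 120000 / 1.249 ≈ 96100 km².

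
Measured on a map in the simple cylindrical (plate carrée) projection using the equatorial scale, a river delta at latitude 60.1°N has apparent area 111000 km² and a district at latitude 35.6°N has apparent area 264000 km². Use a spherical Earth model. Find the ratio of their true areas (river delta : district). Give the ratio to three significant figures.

0.258

Plate carrée has h = 1 and k = sec φ, giving areal scale sec φ; true area = (apparent area) · cos φ.
True area of river delta: 111000 × cos(60.1°) = 111000 × 0.4985 = 55330 km².
True area of district: 264000 × cos(35.6°) = 264000 × 0.8131 = 214700 km².
Ratio = 55330 / 214700 ≈ 0.258.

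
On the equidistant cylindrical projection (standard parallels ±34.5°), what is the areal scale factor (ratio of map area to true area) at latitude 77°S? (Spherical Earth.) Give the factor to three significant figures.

In the equirectangular projection with standard parallel φ₀ = 34.5° (x = Rλ cos φ₀, y = Rφ), meridians are true-scale (h = 1) and the parallel scale is k = cos φ₀ / cos φ.
Areal scale = h·k = 1 × cos φ₀ / cos φ; at 77°, h = 1.000, k = 3.664, so h·k = 3.664.

3.66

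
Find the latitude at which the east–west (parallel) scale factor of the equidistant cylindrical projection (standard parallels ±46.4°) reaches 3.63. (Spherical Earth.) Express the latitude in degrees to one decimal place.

The equidistant cylindrical projection with φ₀ = 46.4° has h = 1 (meridians true) and k = cos φ₀ / cos φ along parallels.
k = cos φ₀ / cos φ = 3.63  ⇒  cos φ = cos 46.4° / 3.63 = 0.1900.
φ = arccos(0.1900) ≈ 79.0°.

79.0°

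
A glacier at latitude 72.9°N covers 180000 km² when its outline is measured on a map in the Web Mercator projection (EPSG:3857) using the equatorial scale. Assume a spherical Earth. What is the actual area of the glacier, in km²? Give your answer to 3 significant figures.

15600 km²

The Mercator projection is conformal; its linear scale factor is the same in every direction and equals sec φ = 1/cos φ.
Areal scale = k² = sec²φ = 1/cos²(72.9°) = 1/0.2940² = 11.57.
True area = apparent / (areal scale) = 180000 / 11.57 ≈ 15600 km².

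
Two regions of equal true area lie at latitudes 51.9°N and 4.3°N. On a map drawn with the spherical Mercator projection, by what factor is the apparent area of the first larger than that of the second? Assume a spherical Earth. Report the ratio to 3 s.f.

On Mercator, area is exaggerated by sec²φ = 1/cos²φ.
At 51.9°: sec²(51.9°) = 1/0.6170² = 2.627.
At 4.3°: sec²(4.3°) = 1/0.9972² = 1.006.
Ratio = 2.627/1.006 = cos²(4.3°)/cos²(51.9°) ≈ 2.61.

2.61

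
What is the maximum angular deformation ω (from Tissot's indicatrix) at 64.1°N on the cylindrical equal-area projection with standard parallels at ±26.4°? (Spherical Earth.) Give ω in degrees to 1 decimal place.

76.0°

Cylindrical equal-area (φ₀ = 26.4°): h = cos φ / cos 26.4° along meridians, k = cos 26.4° / cos φ along parallels; h·k = 1.
At 64.1°: h = 0.4877, k = 2.051; principal scales a = 2.051, b = 0.4877.
sin(ω/2) = (a − b)/(a + b) = 1.563/2.538 = 0.6158, so ω = 2 arcsin(0.6158) ≈ 76.0°.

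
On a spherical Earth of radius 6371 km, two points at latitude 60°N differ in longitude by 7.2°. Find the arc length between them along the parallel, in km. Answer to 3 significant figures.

Arc length along a parallel = R cos φ · Δλ (with Δλ in radians).
= 6371 × cos 60° × (7.2° × π/180) = 6371 × 0.5000 × 0.1257 ≈ 400 km.

400 km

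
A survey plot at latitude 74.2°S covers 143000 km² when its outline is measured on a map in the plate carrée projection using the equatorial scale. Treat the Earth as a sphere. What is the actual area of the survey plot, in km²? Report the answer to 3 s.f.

In the plate carrée (x = Rλ, y = Rφ), meridians are true-scale (h = 1) and parallels are stretched by k = sec φ.
Areal scale = h·k = 1 × sec φ; at 74.2°, h = 1.000, k = 3.673, so h·k = 3.673.
True area = apparent / (areal scale) = 143000 / 3.673 ≈ 38900 km².

38900 km²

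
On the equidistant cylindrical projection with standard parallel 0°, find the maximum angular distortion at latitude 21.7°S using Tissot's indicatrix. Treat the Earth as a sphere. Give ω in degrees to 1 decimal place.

4.2°

For the equirectangular projection with φ₀ = 0 (plate carrée), h = 1 along meridians and k = sec φ along parallels.
At 21.7°: h = 1.000, k = 1.076; principal scales a = 1.076, b = 1.000.
sin(ω/2) = (a − b)/(a + b) = 0.07627/2.076 = 0.03674, so ω = 2 arcsin(0.03674) ≈ 4.2°.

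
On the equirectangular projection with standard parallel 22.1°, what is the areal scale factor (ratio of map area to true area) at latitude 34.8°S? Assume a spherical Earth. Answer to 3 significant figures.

1.13

In the equirectangular projection with standard parallel φ₀ = 22.1° (x = Rλ cos φ₀, y = Rφ), meridians are true-scale (h = 1) and the parallel scale is k = cos φ₀ / cos φ.
Areal scale = h·k = 1 × cos φ₀ / cos φ; at 34.8°, h = 1.000, k = 1.128, so h·k = 1.128.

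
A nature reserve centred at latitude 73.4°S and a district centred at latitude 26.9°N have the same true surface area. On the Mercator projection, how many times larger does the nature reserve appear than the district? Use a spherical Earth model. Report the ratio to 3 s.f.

On Mercator, area is exaggerated by sec²φ = 1/cos²φ.
At 73.4°: sec²(73.4°) = 1/0.2857² = 12.25.
At 26.9°: sec²(26.9°) = 1/0.8918² = 1.257.
Ratio = 12.25/1.257 = cos²(26.9°)/cos²(73.4°) ≈ 9.74.

9.74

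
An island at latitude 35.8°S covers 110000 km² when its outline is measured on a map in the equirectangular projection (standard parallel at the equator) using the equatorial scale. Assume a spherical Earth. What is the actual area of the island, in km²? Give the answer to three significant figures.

Plate carrée maps x = Rλ, y = Rφ. The meridian scale is h = 1 and the parallel scale is k = 1/cos φ = sec φ.
Areal scale = h·k = 1 × sec φ; at 35.8°, h = 1.000, k = 1.233, so h·k = 1.233.
True area = apparent / (areal scale) = 110000 / 1.233 ≈ 89200 km².

89200 km²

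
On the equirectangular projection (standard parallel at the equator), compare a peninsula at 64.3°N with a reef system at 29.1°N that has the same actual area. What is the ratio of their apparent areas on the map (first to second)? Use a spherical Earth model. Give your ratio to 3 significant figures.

In the plate carrée (x = Rλ, y = Rφ), meridians are true-scale (h = 1) and parallels are stretched by k = sec φ.
Areal scale at 64.3°: h·k = 1.000 × 2.306 = 2.306.
Areal scale at 29.1°: h·k = 1.000 × 1.144 = 1.144.
Ratio = 2.306/1.144 ≈ 2.01.

2.01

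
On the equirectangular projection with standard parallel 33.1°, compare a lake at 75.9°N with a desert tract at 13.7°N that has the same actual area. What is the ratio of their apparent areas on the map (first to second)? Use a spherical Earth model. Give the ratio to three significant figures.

3.99

In the equirectangular projection with standard parallel φ₀ = 33.1° (x = Rλ cos φ₀, y = Rφ), meridians are true-scale (h = 1) and the parallel scale is k = cos φ₀ / cos φ.
Areal scale at 75.9°: h·k = 1.000 × 3.439 = 3.439.
Areal scale at 13.7°: h·k = 1.000 × 0.8623 = 0.8623.
Ratio = 3.439/0.8623 ≈ 3.99.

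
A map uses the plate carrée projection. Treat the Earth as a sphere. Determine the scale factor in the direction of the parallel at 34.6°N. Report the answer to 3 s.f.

1.21

For the equirectangular projection with φ₀ = 0 (plate carrée), h = 1 along meridians and k = sec φ along parallels.
k = 1/cos 34.6° = 1/0.8231 = 1.215.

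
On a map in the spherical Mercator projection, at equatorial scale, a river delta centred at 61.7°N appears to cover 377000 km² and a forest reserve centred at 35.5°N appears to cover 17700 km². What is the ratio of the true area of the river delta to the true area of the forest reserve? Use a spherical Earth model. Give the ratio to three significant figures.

7.22

Mercator's areal exaggeration is sec²φ; hence true area = (apparent area) · cos²φ.
True area of river delta: 377000 × cos²(61.7°) = 377000 × 0.2248 = 84730 km².
True area of forest reserve: 17700 × cos²(35.5°) = 17700 × 0.6628 = 11730 km².
Ratio = 84730 / 11730 ≈ 7.22.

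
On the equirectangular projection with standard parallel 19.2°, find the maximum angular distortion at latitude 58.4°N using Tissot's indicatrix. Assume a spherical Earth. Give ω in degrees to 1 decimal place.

The equidistant cylindrical projection with φ₀ = 19.2° has h = 1 (meridians true) and k = cos φ₀ / cos φ along parallels.
At 58.4°: h = 1.000, k = 1.802; principal scales a = 1.802, b = 1.000.
sin(ω/2) = (a − b)/(a + b) = 0.8023/2.802 = 0.2863, so ω = 2 arcsin(0.2863) ≈ 33.3°.

33.3°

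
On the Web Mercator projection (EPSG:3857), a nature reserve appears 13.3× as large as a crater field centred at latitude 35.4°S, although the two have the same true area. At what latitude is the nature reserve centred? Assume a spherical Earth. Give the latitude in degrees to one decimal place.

On Mercator, (apparent₁)/(apparent₂) = sec²φ₁ / sec²φ₂ when true areas are equal.
cos²φ₂ / cos²φ₁ = 13.3  ⇒  cos φ₁ = cos 35.4° / √13.3 = 0.8151/3.647 = 0.2235.
φ₁ = arccos(0.2235) ≈ 77.1°.

77.1°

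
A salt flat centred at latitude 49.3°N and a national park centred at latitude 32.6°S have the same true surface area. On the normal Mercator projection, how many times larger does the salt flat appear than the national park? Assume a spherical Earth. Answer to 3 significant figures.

1.67

Mercator is conformal with k = sec φ, so areal scale = k² = sec²φ.
At 49.3°: sec²(49.3°) = 1/0.6521² = 2.352.
At 32.6°: sec²(32.6°) = 1/0.8425² = 1.409.
Ratio = 2.352/1.409 = cos²(32.6°)/cos²(49.3°) ≈ 1.67.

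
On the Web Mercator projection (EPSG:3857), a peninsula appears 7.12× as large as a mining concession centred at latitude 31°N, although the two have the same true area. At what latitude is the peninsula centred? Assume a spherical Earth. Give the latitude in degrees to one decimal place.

71.3°

On Mercator, (apparent₁)/(apparent₂) = sec²φ₁ / sec²φ₂ when true areas are equal.
cos²φ₂ / cos²φ₁ = 7.12  ⇒  cos φ₁ = cos 31° / √7.12 = 0.8572/2.668 = 0.3212.
φ₁ = arccos(0.3212) ≈ 71.3°.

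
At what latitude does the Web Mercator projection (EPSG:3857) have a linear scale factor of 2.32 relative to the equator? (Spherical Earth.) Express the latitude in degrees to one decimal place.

64.5°

Mercator scale is k = sec φ = 1/cos φ.
1/cos φ = 2.32  ⇒  cos φ = 0.4310  ⇒  φ = arccos(0.4310) ≈ 64.5°.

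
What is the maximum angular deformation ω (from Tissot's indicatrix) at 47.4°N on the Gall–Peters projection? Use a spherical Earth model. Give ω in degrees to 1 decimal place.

5.0°

Gall–Peters is a cylindrical equal-area projection with standard parallels at ±45°. Cylindrical equal-area (φ₀ = 45°): h = cos φ / cos 45° along meridians, k = cos 45° / cos φ along parallels; h·k = 1.
At 47.4°: h = 0.9572, k = 1.045; principal scales a = 1.045, b = 0.9572.
sin(ω/2) = (a − b)/(a + b) = 0.08742/2.002 = 0.04367, so ω = 2 arcsin(0.04367) ≈ 5.0°.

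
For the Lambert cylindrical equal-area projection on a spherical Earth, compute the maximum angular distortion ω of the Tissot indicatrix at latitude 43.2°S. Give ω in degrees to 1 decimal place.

35.6°

The Lambert cylindrical equal-area projection is the cylindrical equal-area projection with its standard parallel at the equator (φ₀ = 0). For cylindrical equal-area with standard parallel φ₀, h = cos φ / cos φ₀ and k = cos φ₀ / cos φ, so h·k = 1.
At 43.2°: h = 0.7290, k = 1.372; principal scales a = 1.372, b = 0.7290.
sin(ω/2) = (a − b)/(a + b) = 0.6428/2.101 = 0.3060, so ω = 2 arcsin(0.3060) ≈ 35.6°.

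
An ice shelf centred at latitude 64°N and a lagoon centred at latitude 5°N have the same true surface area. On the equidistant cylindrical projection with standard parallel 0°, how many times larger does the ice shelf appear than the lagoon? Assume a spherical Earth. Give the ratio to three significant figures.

Plate carrée maps x = Rλ, y = Rφ. The meridian scale is h = 1 and the parallel scale is k = 1/cos φ = sec φ.
Areal scale at 64°: h·k = 1.000 × 2.281 = 2.281.
Areal scale at 5°: h·k = 1.000 × 1.004 = 1.004.
Ratio = 2.281/1.004 ≈ 2.27.

2.27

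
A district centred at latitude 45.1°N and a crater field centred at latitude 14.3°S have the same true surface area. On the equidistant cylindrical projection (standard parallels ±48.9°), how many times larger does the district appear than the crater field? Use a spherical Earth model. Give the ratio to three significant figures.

The equidistant cylindrical projection with φ₀ = 48.9° has h = 1 (meridians true) and k = cos φ₀ / cos φ along parallels.
Areal scale at 45.1°: h·k = 1.000 × 0.9313 = 0.9313.
Areal scale at 14.3°: h·k = 1.000 × 0.6784 = 0.6784.
Ratio = 0.9313/0.6784 ≈ 1.37.

1.37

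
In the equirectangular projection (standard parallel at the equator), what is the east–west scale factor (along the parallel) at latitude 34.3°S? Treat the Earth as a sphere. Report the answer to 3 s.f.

In the plate carrée (x = Rλ, y = Rφ), meridians are true-scale (h = 1) and parallels are stretched by k = sec φ.
k = 1/cos 34.3° = 1/0.8261 = 1.211.

1.21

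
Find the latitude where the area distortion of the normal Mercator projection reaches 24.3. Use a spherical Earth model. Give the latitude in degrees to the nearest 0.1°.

78.3°

Mercator areal scale is sec²φ.
sec²φ = 24.3  ⇒  cos²φ = 0.04115  ⇒  cos φ = 0.2029.
φ = arccos(0.2029) ≈ 78.3°.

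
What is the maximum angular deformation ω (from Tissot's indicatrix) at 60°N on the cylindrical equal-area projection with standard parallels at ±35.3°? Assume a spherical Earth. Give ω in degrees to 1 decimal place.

For cylindrical equal-area with standard parallel φ₀, h = cos φ / cos φ₀ and k = cos φ₀ / cos φ, so h·k = 1.
At 60°: h = 0.6126, k = 1.632; principal scales a = 1.632, b = 0.6126.
sin(ω/2) = (a − b)/(a + b) = 1.020/2.245 = 0.4542, so ω = 2 arcsin(0.4542) ≈ 54.0°.

54.0°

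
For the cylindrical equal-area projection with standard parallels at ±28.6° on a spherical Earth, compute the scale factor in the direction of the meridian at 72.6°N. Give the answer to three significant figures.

0.341

A cylindrical equal-area projection with standard parallel φ₀ has meridian scale h = cos φ / cos φ₀ and parallel scale k = cos φ₀ / cos φ (so areas are preserved, h·k = 1).
h = cos 72.6° / cos 28.6° = 0.2990/0.8780 = 0.3406.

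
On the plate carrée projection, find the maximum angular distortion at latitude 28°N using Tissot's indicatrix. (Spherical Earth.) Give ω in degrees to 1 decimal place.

7.1°

For the equirectangular projection with φ₀ = 0 (plate carrée), h = 1 along meridians and k = sec φ along parallels.
At 28°: h = 1.000, k = 1.133; principal scales a = 1.133, b = 1.000.
sin(ω/2) = (a − b)/(a + b) = 0.1326/2.133 = 0.06216, so ω = 2 arcsin(0.06216) ≈ 7.1°.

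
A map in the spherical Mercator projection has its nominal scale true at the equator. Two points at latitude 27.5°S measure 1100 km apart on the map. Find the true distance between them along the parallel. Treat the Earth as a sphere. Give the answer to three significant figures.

Mercator is conformal, so the point scale is isotropic: h = k = sec φ = 1/cos φ.
Along the parallel at 27.5°, map distances are exaggerated by k = sec 27.5° = 1.127.
True distance = 1100 / 1.127 = 1100 × cos 27.5° ≈ 976 km.

976 km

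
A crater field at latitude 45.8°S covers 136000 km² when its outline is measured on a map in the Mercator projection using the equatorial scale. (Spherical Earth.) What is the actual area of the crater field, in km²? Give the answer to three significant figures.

The Mercator projection is conformal; its linear scale factor is the same in every direction and equals sec φ = 1/cos φ.
Areal scale = k² = sec²φ = 1/cos²(45.8°) = 1/0.6972² = 2.057.
True area = apparent / (areal scale) = 136000 / 2.057 ≈ 66100 km².

66100 km²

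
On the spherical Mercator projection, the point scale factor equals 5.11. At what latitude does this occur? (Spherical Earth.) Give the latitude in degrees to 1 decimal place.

78.7°

Mercator scale is k = sec φ = 1/cos φ.
1/cos φ = 5.11  ⇒  cos φ = 0.1957  ⇒  φ = arccos(0.1957) ≈ 78.7°.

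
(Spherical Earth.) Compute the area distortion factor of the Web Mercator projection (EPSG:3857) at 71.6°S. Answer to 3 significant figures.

10.0

The Mercator projection is conformal; its linear scale factor is the same in every direction and equals sec φ = 1/cos φ.
Areal scale = k² = sec²φ = 1/cos²(71.6°) = 1/0.3156² = 10.04.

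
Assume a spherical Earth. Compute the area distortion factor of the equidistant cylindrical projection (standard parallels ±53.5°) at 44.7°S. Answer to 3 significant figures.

0.837

In the equirectangular projection with standard parallel φ₀ = 53.5° (x = Rλ cos φ₀, y = Rφ), meridians are true-scale (h = 1) and the parallel scale is k = cos φ₀ / cos φ.
Areal scale = h·k = 1 × cos φ₀ / cos φ; at 44.7°, h = 1.000, k = 0.8368, so h·k = 0.8368.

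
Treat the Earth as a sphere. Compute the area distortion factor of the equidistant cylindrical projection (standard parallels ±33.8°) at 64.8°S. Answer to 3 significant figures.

With standard parallel φ₀ = 33.8°, the equirectangular projection gives x = Rλ cos φ₀, y = Rφ, so h = 1 and k = cos 33.8° / cos φ.
Areal scale = h·k = 1 × cos φ₀ / cos φ; at 64.8°, h = 1.000, k = 1.952, so h·k = 1.952.

1.95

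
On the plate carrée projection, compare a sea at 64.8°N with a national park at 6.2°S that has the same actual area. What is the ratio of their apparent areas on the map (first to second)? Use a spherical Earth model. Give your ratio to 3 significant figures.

2.33

Plate carrée maps x = Rλ, y = Rφ. The meridian scale is h = 1 and the parallel scale is k = 1/cos φ = sec φ.
Areal scale at 64.8°: h·k = 1.000 × 2.349 = 2.349.
Areal scale at 6.2°: h·k = 1.000 × 1.006 = 1.006.
Ratio = 2.349/1.006 ≈ 2.33.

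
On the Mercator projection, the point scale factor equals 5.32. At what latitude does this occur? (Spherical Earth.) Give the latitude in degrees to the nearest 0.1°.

Mercator scale is k = sec φ = 1/cos φ.
1/cos φ = 5.32  ⇒  cos φ = 0.1880  ⇒  φ = arccos(0.1880) ≈ 79.2°.

79.2°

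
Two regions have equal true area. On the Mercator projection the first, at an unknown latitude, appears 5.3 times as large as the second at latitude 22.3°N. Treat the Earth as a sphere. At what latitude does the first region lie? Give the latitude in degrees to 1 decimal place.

On Mercator, (apparent₁)/(apparent₂) = sec²φ₁ / sec²φ₂ when true areas are equal.
cos²φ₂ / cos²φ₁ = 5.3  ⇒  cos φ₁ = cos 22.3° / √5.3 = 0.9252/2.302 = 0.4019.
φ₁ = arccos(0.4019) ≈ 66.3°.

66.3°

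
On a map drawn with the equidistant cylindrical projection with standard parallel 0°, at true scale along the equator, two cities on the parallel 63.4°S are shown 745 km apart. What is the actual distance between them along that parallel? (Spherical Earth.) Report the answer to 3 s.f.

For the equirectangular projection with φ₀ = 0 (plate carrée), h = 1 along meridians and k = sec φ along parallels.
Along the parallel at 63.4°, map distances are exaggerated by k = sec 63.4° = 2.233.
True distance = 745 / 2.233 = 745 × cos 63.4° ≈ 334 km.

334 km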